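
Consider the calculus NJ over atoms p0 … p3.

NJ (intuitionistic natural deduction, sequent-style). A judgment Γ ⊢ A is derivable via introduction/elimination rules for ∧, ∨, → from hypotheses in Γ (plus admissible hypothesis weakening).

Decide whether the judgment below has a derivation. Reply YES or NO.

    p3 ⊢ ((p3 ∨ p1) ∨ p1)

Derivation trace:
[∨I₁] p3 ⊢ ((p3 ∨ p1) ∨ p1)
  [∨I₁] p3 ⊢ (p3 ∨ p1)
    [Ax] p3 ⊢ p3

Result: YES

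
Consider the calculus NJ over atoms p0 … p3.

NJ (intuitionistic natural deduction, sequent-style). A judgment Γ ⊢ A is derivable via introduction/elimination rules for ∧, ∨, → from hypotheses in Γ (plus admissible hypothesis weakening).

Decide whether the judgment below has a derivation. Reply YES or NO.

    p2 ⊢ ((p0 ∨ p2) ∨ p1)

Proof tree:
[∨I₁] p2 ⊢ ((p0 ∨ p2) ∨ p1)
  [∨I₂] p2 ⊢ (p0 ∨ p2)
    [Ax] p2 ⊢ p2

Result: YES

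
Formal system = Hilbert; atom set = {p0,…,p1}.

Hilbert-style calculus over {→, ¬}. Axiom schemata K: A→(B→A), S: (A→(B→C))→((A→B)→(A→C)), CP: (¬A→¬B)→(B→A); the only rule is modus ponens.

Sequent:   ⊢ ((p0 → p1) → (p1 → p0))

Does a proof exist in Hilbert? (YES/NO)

Truth-table refutation:
  v=00: Γ:[] Δ:[((p0 → p1) → (p1 → p0))=T] refutes=False
  v=01: Γ:[] Δ:[((p0 → p1) → (p1 → p0))=F] refutes=True  ← countermodel

Result: NO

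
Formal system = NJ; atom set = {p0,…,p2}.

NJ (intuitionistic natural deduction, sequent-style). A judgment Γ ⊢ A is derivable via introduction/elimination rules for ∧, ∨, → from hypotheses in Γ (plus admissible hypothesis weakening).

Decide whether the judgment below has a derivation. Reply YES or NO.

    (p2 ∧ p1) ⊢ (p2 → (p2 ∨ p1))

Derivation (root first):
[→I] (p2 ∧ p1) ⊢ (p2 → (p2 ∨ p1))
  [Wk] p2, (p2 ∧ p1) ⊢ (p2 ∨ p1)
    [∨I₁] p2 ⊢ (p2 ∨ p1)
      [Ax] p2 ⊢ p2

Result: YES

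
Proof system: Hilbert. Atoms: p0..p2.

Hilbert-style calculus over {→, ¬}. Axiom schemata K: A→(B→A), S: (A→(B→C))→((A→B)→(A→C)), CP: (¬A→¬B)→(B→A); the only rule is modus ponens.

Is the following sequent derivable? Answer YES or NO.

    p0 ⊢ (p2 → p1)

Search for a countermodel by truth-table:
  v=000: Γ:[p0=F] Δ:[(p2 → p1)=T] refutes=False
  v=001: Γ:[p0=F] Δ:[(p2 → p1)=F] refutes=False
  v=010: Γ:[p0=F] Δ:[(p2 → p1)=T] refutes=False
  v=011: Γ:[p0=F] Δ:[(p2 → p1)=T] refutes=False
  v=100: Γ:[p0=T] Δ:[(p2 → p1)=T] refutes=False
  v=101: Γ:[p0=T] Δ:[(p2 → p1)=F] refutes=True  ← countermodel

Result: NO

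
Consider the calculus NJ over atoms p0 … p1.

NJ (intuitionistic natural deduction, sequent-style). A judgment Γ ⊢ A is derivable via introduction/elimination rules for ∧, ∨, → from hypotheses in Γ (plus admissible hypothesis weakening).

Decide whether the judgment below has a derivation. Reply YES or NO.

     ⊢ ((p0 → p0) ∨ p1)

Proof tree:
[∨I₁]  ⊢ ((p0 → p0) ∨ p1)
  [→I]  ⊢ (p0 → p0)
    [Ax] p0 ⊢ p0

Result: YES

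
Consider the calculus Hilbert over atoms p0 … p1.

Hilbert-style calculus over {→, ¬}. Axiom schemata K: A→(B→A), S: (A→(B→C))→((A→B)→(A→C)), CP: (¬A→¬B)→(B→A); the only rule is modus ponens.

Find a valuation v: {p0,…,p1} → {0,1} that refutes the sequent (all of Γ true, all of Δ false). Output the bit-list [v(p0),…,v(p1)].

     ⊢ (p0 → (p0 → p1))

Enumerate valuations to refute Γ ⊢ Δ:
  v=00: Γ:[] Δ:[(p0 → (p0 → p1))=T] refutes=False
  v=01: Γ:[] Δ:[(p0 → (p0 → p1))=T] refutes=False
  v=10: Γ:[] Δ:[(p0 → (p0 → p1))=F] refutes=True  ← countermodel

Result: [1, 0]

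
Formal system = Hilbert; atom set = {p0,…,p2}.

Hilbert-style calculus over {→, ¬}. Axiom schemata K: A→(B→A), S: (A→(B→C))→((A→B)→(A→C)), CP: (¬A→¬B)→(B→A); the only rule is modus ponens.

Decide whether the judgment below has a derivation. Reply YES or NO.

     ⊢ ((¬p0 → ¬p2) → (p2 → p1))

Truth-table refutation:
  v=000: Γ:[] Δ:[((¬p0 → ¬p2) → (p2 → p1))=T] refutes=False
  v=001: Γ:[] Δ:[((¬p0 → ¬p2) → (p2 → p1))=T] refutes=False
  v=010: Γ:[] Δ:[((¬p0 → ¬p2) → (p2 → p1))=T] refutes=False
  v=011: Γ:[] Δ:[((¬p0 → ¬p2) → (p2 → p1))=T] refutes=False
  v=100: Γ:[] Δ:[((¬p0 → ¬p2) → (p2 → p1))=T] refutes=False
  v=101: Γ:[] Δ:[((¬p0 → ¬p2) → (p2 → p1))=F] refutes=True  ← countermodel

Result: NO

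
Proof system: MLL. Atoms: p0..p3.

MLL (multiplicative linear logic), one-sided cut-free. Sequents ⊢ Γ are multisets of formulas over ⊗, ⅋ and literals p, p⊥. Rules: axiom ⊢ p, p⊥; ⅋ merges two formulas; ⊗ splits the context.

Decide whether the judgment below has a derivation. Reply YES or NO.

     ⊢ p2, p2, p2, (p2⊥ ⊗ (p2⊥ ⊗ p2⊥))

Proof tree:
[⊗]  ⊢ p2, p2, p2, (p2⊥ ⊗ (p2⊥ ⊗ p2⊥))
  [Ax]  ⊢ p2, p2⊥
  [⊗]  ⊢ p2, p2, (p2⊥ ⊗ p2⊥)
    [Ax]  ⊢ p2, p2⊥
    [Ax]  ⊢ p2, p2⊥

Result: YES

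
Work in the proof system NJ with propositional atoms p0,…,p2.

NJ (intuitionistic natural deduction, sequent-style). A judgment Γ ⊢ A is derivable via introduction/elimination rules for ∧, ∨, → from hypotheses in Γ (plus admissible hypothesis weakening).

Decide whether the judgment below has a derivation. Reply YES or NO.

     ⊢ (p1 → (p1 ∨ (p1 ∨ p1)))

Derivation (root first):
[→I]  ⊢ (p1 → (p1 ∨ (p1 ∨ p1)))
  [∨I₂] p1 ⊢ (p1 ∨ (p1 ∨ p1))
    [∨I₁] p1 ⊢ (p1 ∨ p1)
      [Ax] p1 ⊢ p1

Result: YES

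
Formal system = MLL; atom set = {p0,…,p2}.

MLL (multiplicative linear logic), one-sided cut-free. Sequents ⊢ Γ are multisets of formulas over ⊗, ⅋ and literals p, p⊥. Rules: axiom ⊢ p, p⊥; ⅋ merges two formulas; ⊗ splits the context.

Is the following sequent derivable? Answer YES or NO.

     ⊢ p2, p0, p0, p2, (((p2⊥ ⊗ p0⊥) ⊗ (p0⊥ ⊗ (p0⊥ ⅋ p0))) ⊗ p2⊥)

Derivation trace:
[⊗]  ⊢ p2, p0, p0, p2, (((p2⊥ ⊗ p0⊥) ⊗ (p0⊥ ⊗ (p0⊥ ⅋ p0))) ⊗ p2⊥)
  [⊗]  ⊢ p2, p0, p0, ((p2⊥ ⊗ p0⊥) ⊗ (p0⊥ ⊗ (p0⊥ ⅋ p0)))
    [⊗]  ⊢ p2, p0, (p2⊥ ⊗ p0⊥)
      [Ax]  ⊢ p2, p2⊥
      [Ax]  ⊢ p0, p0⊥
    [⊗]  ⊢ p0, (p0⊥ ⊗ (p0⊥ ⅋ p0))
      [Ax]  ⊢ p0, p0⊥
      [⅋]  ⊢ (p0⊥ ⅋ p0)
        [Ax]  ⊢ p0, p0⊥
  [Ax]  ⊢ p2, p2⊥

Result: YES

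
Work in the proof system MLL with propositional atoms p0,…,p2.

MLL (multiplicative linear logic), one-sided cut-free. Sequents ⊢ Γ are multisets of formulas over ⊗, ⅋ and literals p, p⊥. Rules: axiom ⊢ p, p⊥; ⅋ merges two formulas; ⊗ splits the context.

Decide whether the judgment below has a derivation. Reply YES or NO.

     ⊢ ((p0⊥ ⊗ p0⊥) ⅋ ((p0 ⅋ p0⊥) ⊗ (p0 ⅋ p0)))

Proof tree:
[⅋]  ⊢ ((p0⊥ ⊗ p0⊥) ⅋ ((p0 ⅋ p0⊥) ⊗ (p0 ⅋ p0)))
  [⊗]  ⊢ (p0⊥ ⊗ p0⊥), ((p0 ⅋ p0⊥) ⊗ (p0 ⅋ p0))
    [⅋]  ⊢ (p0 ⅋ p0⊥)
      [Ax]  ⊢ p0, p0⊥
    [⅋]  ⊢ (p0⊥ ⊗ p0⊥), (p0 ⅋ p0)
      [⊗]  ⊢ p0, p0, (p0⊥ ⊗ p0⊥)
        [Ax]  ⊢ p0, p0⊥
        [Ax]  ⊢ p0, p0⊥

Result: YES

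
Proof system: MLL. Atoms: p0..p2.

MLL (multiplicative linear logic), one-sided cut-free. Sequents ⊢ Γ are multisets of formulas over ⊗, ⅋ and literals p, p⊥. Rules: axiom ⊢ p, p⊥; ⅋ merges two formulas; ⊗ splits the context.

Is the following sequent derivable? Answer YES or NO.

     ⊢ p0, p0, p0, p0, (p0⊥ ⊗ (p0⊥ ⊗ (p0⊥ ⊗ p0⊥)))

Derivation trace:
[⊗]  ⊢ p0, p0, p0, p0, (p0⊥ ⊗ (p0⊥ ⊗ (p0⊥ ⊗ p0⊥)))
  [Ax]  ⊢ p0, p0⊥
  [⊗]  ⊢ p0, p0, p0, (p0⊥ ⊗ (p0⊥ ⊗ p0⊥))
    [Ax]  ⊢ p0, p0⊥
    [⊗]  ⊢ p0, p0, (p0⊥ ⊗ p0⊥)
      [Ax]  ⊢ p0, p0⊥
      [Ax]  ⊢ p0, p0⊥

Result: YES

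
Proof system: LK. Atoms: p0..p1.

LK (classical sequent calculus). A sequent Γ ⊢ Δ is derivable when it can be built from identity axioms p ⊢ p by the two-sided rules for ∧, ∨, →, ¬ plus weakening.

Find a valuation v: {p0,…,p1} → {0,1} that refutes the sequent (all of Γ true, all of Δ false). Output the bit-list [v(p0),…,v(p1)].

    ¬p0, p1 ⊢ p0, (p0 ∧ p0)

Truth-table refutation:
  v=00: Γ:[¬p0=T, p1=F] Δ:[p0=F, (p0 ∧ p0)=F] refutes=False
  v=01: Γ:[¬p0=T, p1=T] Δ:[p0=F, (p0 ∧ p0)=F] refutes=True  ← countermodel

Result: [0, 1]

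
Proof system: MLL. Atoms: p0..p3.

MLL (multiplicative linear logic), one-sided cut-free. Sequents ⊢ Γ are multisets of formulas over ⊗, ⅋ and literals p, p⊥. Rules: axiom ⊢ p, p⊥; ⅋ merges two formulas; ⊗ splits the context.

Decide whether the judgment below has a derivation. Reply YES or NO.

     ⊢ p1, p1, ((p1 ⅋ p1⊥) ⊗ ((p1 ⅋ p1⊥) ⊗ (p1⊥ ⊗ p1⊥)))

Derivation trace:
[⊗]  ⊢ p1, p1, ((p1 ⅋ p1⊥) ⊗ ((p1 ⅋ p1⊥) ⊗ (p1⊥ ⊗ p1⊥)))
  [⅋]  ⊢ (p1 ⅋ p1⊥)
    [Ax]  ⊢ p1, p1⊥
  [⊗]  ⊢ p1, p1, ((p1 ⅋ p1⊥) ⊗ (p1⊥ ⊗ p1⊥))
    [⅋]  ⊢ (p1 ⅋ p1⊥)
      [Ax]  ⊢ p1, p1⊥
    [⊗]  ⊢ p1, p1, (p1⊥ ⊗ p1⊥)
      [Ax]  ⊢ p1, p1⊥
      [Ax]  ⊢ p1, p1⊥

Result: YES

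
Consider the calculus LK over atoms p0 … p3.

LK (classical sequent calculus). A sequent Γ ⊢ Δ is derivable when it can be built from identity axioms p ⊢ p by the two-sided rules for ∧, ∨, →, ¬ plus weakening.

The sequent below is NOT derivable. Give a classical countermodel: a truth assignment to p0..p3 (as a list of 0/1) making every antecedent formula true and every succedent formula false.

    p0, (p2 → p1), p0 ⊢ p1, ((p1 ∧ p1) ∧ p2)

Search for a countermodel by truth-table:
  v=0000: Γ:[p0=F, (p2 → p1)=T, p0=F] Δ:[p1=F, ((p1 ∧ p1) ∧ p2)=F] refutes=False
  v=0001: Γ:[p0=F, (p2 → p1)=T, p0=F] Δ:[p1=F, ((p1 ∧ p1) ∧ p2)=F] refutes=False
  v=0010: Γ:[p0=F, (p2 → p1)=F, p0=F] Δ:[p1=F, ((p1 ∧ p1) ∧ p2)=F] refutes=False
  v=0011: Γ:[p0=F, (p2 → p1)=F, p0=F] Δ:[p1=F, ((p1 ∧ p1) ∧ p2)=F] refutes=False
  v=0100: Γ:[p0=F, (p2 → p1)=T, p0=F] Δ:[p1=T, ((p1 ∧ p1) ∧ p2)=F] refutes=False
  v=0101: Γ:[p0=F, (p2 → p1)=T, p0=F] Δ:[p1=T, ((p1 ∧ p1) ∧ p2)=F] refutes=False
  v=0110: Γ:[p0=F, (p2 → p1)=T, p0=F] Δ:[p1=T, ((p1 ∧ p1) ∧ p2)=T] refutes=False
  v=0111: Γ:[p0=F, (p2 → p1)=T, p0=F] Δ:[p1=T, ((p1 ∧ p1) ∧ p2)=T] refutes=False
  v=1000: Γ:[p0=T, (p2 → p1)=T, p0=T] Δ:[p1=F, ((p1 ∧ p1) ∧ p2)=F] refutes=True  ← countermodel

Result: [1, 0, 0, 0]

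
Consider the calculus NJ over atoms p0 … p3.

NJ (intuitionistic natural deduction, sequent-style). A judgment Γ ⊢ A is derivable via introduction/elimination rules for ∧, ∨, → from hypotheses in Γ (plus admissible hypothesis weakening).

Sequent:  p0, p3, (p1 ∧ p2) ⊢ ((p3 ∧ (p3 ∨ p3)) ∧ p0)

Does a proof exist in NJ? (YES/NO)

Proof tree:
[∧I] p0, p3, (p1 ∧ p2) ⊢ ((p3 ∧ (p3 ∨ p3)) ∧ p0)
  [∧I] p3, (p1 ∧ p2) ⊢ (p3 ∧ (p3 ∨ p3))
    [Ax] p3 ⊢ p3
    [Wk] p3, (p1 ∧ p2) ⊢ (p3 ∨ p3)
      [∨I₁] p3 ⊢ (p3 ∨ p3)
        [Ax] p3 ⊢ p3
  [Ax] p0 ⊢ p0

Result: YES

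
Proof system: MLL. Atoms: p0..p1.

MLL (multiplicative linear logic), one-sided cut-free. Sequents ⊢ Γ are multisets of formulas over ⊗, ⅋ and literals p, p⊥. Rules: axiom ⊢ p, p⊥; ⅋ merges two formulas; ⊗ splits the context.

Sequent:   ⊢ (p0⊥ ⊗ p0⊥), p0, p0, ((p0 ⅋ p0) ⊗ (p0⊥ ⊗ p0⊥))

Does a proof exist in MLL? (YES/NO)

Derivation (root first):
[⊗]  ⊢ (p0⊥ ⊗ p0⊥), p0, p0, ((p0 ⅋ p0) ⊗ (p0⊥ ⊗ p0⊥))
  [⅋]  ⊢ (p0⊥ ⊗ p0⊥), (p0 ⅋ p0)
    [⊗]  ⊢ p0, p0, (p0⊥ ⊗ p0⊥)
      [Ax]  ⊢ p0, p0⊥
      [Ax]  ⊢ p0, p0⊥
  [⊗]  ⊢ p0, p0, (p0⊥ ⊗ p0⊥)
    [Ax]  ⊢ p0, p0⊥
    [Ax]  ⊢ p0, p0⊥

Result: YES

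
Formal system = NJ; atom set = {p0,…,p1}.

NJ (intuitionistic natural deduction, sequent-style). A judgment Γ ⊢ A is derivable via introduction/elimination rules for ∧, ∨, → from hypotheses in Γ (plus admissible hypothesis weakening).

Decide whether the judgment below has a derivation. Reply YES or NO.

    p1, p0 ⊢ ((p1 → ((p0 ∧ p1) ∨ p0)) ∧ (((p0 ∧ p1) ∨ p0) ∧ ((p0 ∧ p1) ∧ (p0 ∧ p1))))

Proof tree:
[∧I] p1, p0 ⊢ ((p1 → ((p0 ∧ p1) ∨ p0)) ∧ (((p0 ∧ p1) ∨ p0) ∧ ((p0 ∧ p1) ∧ (p0 ∧ p1))))
  [→I] p0 ⊢ (p1 → ((p0 ∧ p1) ∨ p0))
    [∨I₁] p1, p0 ⊢ ((p0 ∧ p1) ∨ p0)
      [∧I] p1, p0 ⊢ (p0 ∧ p1)
        [Ax] p0 ⊢ p0
        [Ax] p1 ⊢ p1
  [∧I] p1, p0 ⊢ (((p0 ∧ p1) ∨ p0) ∧ ((p0 ∧ p1) ∧ (p0 ∧ p1)))
    [∨I₁] p1, p0 ⊢ ((p0 ∧ p1) ∨ p0)
      [∧I] p1, p0 ⊢ (p0 ∧ p1)
        [Ax] p0 ⊢ p0
        [Ax] p1 ⊢ p1
    [∧I] p1, p0 ⊢ ((p0 ∧ p1) ∧ (p0 ∧ p1))
      [∧I] p1, p0 ⊢ (p0 ∧ p1)
        [Ax] p0 ⊢ p0
        [Ax] p1 ⊢ p1
      [∧I] p1, p0 ⊢ (p0 ∧ p1)
        [Ax] p0 ⊢ p0
        [Ax] p1 ⊢ p1

Result: YES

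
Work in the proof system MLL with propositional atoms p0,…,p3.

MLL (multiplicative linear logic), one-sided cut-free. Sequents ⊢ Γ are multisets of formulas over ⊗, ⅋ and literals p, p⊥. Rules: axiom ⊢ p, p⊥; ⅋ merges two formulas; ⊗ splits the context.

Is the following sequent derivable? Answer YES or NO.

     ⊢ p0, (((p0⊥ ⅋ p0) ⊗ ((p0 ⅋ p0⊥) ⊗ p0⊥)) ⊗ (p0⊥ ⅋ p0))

Derivation (root first):
[⊗]  ⊢ p0, (((p0⊥ ⅋ p0) ⊗ ((p0 ⅋ p0⊥) ⊗ p0⊥)) ⊗ (p0⊥ ⅋ p0))
  [⊗]  ⊢ p0, ((p0⊥ ⅋ p0) ⊗ ((p0 ⅋ p0⊥) ⊗ p0⊥))
    [⅋]  ⊢ (p0⊥ ⅋ p0)
      [Ax]  ⊢ p0, p0⊥
    [⊗]  ⊢ p0, ((p0 ⅋ p0⊥) ⊗ p0⊥)
      [⅋]  ⊢ (p0 ⅋ p0⊥)
        [Ax]  ⊢ p0, p0⊥
      [Ax]  ⊢ p0, p0⊥
  [⅋]  ⊢ (p0⊥ ⅋ p0)
    [Ax]  ⊢ p0, p0⊥

Result: YES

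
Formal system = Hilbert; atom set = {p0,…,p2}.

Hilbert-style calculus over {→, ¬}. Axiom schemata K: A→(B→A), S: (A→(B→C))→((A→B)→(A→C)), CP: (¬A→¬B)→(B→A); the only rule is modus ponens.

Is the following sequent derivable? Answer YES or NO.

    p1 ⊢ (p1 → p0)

Search for a countermodel by truth-table:
  v=000: Γ:[p1=F] Δ:[(p1 → p0)=T] refutes=False
  v=001: Γ:[p1=F] Δ:[(p1 → p0)=T] refutes=False
  v=010: Γ:[p1=T] Δ:[(p1 → p0)=F] refutes=True  ← countermodel

Result: NO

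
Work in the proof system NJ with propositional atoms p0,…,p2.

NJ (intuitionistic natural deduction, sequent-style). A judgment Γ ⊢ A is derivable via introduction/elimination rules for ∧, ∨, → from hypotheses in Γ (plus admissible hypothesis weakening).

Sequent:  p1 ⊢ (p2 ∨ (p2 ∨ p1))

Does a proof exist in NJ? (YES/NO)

Proof tree:
[∨I₂] p1 ⊢ (p2 ∨ (p2 ∨ p1))
  [∨I₂] p1 ⊢ (p2 ∨ p1)
    [Ax] p1 ⊢ p1

Result: YES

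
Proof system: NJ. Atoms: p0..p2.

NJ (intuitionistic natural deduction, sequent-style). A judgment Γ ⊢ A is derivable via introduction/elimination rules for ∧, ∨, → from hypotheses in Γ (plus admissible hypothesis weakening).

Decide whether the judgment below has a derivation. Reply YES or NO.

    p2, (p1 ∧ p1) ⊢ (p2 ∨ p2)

Proof tree:
[∨I₁] p2, (p1 ∧ p1) ⊢ (p2 ∨ p2)
  [Wk] p2, (p1 ∧ p1) ⊢ p2
    [Ax] p2 ⊢ p2

Result: YES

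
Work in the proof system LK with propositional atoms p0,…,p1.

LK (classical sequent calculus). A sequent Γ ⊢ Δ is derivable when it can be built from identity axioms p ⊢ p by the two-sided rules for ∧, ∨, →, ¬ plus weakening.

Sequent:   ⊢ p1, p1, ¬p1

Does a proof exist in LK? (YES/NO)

Proof tree:
[¬R]  ⊢ p1, p1, ¬p1
  [WR] p1 ⊢ p1, p1
    [Ax] p1 ⊢ p1

Result: YES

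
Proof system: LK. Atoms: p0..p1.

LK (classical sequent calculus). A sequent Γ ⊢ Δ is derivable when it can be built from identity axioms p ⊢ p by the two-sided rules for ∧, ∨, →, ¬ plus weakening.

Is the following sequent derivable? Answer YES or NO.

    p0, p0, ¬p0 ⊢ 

Proof tree:
[¬L] p0, p0, ¬p0 ⊢ 
  [WL] p0, p0 ⊢ p0
    [Ax] p0 ⊢ p0

Result: YES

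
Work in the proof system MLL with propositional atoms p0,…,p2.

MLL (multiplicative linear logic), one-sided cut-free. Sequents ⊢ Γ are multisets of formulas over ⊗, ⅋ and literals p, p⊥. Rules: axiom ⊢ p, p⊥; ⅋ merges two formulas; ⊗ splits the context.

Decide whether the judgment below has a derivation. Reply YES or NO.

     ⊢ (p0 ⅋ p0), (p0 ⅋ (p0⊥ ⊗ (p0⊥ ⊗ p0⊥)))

Derivation trace:
[⅋]  ⊢ (p0 ⅋ p0), (p0 ⅋ (p0⊥ ⊗ (p0⊥ ⊗ p0⊥)))
  [⅋]  ⊢ p0, (p0⊥ ⊗ (p0⊥ ⊗ p0⊥)), (p0 ⅋ p0)
    [⊗]  ⊢ p0, p0, p0, (p0⊥ ⊗ (p0⊥ ⊗ p0⊥))
      [Ax]  ⊢ p0, p0⊥
      [⊗]  ⊢ p0, p0, (p0⊥ ⊗ p0⊥)
        [Ax]  ⊢ p0, p0⊥
        [Ax]  ⊢ p0, p0⊥

Result: YES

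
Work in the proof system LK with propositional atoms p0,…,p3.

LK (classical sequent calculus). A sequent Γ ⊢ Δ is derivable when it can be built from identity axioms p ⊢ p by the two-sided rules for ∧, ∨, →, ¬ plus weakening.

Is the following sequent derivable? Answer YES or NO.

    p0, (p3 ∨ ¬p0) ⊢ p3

Derivation (root first):
[∨L] p0, (p3 ∨ ¬p0) ⊢ p3
  [Ax] p3 ⊢ p3
  [¬L] p0, ¬p0 ⊢ 
    [Ax] p0 ⊢ p0

Result: YES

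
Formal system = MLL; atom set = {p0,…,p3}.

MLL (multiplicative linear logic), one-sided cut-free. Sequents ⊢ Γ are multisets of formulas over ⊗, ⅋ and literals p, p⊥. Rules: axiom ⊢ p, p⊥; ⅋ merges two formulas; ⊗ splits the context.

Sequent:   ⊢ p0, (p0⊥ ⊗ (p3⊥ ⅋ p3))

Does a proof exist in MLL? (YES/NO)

Derivation trace:
[⊗]  ⊢ p0, (p0⊥ ⊗ (p3⊥ ⅋ p3))
  [Ax]  ⊢ p0, p0⊥
  [⅋]  ⊢ (p3⊥ ⅋ p3)
    [Ax]  ⊢ p3, p3⊥

Result: YES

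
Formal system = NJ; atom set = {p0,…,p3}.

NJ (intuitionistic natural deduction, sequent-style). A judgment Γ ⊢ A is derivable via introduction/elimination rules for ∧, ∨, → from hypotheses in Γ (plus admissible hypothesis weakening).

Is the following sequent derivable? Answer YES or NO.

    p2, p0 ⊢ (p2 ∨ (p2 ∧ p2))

Derivation trace:
[Wk] p2, p0 ⊢ (p2 ∨ (p2 ∧ p2))
  [∨I₂] p2 ⊢ (p2 ∨ (p2 ∧ p2))
    [∧I] p2 ⊢ (p2 ∧ p2)
      [Ax] p2 ⊢ p2
      [Ax] p2 ⊢ p2

Result: YES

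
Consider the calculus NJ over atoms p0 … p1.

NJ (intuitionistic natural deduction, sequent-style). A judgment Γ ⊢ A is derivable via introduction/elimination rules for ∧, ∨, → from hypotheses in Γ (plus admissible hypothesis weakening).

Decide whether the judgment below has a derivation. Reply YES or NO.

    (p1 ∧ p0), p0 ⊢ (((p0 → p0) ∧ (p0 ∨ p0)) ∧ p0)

Derivation trace:
[∧I] (p1 ∧ p0), p0 ⊢ (((p0 → p0) ∧ (p0 ∨ p0)) ∧ p0)
  [∧I] p0 ⊢ ((p0 → p0) ∧ (p0 ∨ p0))
    [→I]  ⊢ (p0 → p0)
      [Ax] p0 ⊢ p0
    [∨I₂] p0 ⊢ (p0 ∨ p0)
      [Ax] p0 ⊢ p0
  [Wk] p0, (p1 ∧ p0) ⊢ p0
    [Ax] p0 ⊢ p0

Result: YES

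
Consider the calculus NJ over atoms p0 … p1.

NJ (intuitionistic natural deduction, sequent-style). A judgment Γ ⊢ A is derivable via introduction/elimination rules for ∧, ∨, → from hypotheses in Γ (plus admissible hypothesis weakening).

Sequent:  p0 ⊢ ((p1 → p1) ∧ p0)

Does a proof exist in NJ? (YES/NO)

Proof tree:
[∧I] p0 ⊢ ((p1 → p1) ∧ p0)
  [→I]  ⊢ (p1 → p1)
    [Ax] p1 ⊢ p1
  [Ax] p0 ⊢ p0

Result: YES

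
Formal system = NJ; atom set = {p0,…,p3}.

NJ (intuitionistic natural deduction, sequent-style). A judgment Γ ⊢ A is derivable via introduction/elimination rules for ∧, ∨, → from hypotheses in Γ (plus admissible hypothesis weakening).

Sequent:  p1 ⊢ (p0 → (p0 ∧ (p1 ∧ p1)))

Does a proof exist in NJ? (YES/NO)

Derivation trace:
[→I] p1 ⊢ (p0 → (p0 ∧ (p1 ∧ p1)))
  [∧I] p1, p0 ⊢ (p0 ∧ (p1 ∧ p1))
    [Ax] p0 ⊢ p0
    [∧I] p1 ⊢ (p1 ∧ p1)
      [Ax] p1 ⊢ p1
      [Ax] p1 ⊢ p1

Result: YES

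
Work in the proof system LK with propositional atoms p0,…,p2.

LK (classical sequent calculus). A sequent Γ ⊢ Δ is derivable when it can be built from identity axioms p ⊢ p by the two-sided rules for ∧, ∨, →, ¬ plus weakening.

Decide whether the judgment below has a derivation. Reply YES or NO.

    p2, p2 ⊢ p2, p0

Derivation (root first):
[WL] p2, p2 ⊢ p2, p0
  [WR] p2 ⊢ p2, p0
    [Ax] p2 ⊢ p2

Result: YES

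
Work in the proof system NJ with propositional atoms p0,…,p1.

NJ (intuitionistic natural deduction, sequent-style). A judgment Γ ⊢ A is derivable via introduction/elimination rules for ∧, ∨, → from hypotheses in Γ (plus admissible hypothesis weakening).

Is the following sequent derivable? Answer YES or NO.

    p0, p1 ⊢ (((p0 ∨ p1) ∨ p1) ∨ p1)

Derivation (root first):
[∨I₁] p0, p1 ⊢ (((p0 ∨ p1) ∨ p1) ∨ p1)
  [Wk] p0, p1 ⊢ ((p0 ∨ p1) ∨ p1)
    [∨I₁] p0 ⊢ ((p0 ∨ p1) ∨ p1)
      [∨I₁] p0 ⊢ (p0 ∨ p1)
        [Ax] p0 ⊢ p0

Result: YES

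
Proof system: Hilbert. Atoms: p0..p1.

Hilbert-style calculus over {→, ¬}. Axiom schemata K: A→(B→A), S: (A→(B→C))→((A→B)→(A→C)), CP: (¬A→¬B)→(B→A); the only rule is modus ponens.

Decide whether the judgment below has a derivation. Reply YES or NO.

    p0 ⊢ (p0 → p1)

Search for a countermodel by truth-table:
  v=00: Γ:[p0=F] Δ:[(p0 → p1)=T] refutes=False
  v=01: Γ:[p0=F] Δ:[(p0 → p1)=T] refutes=False
  v=10: Γ:[p0=T] Δ:[(p0 → p1)=F] refutes=True  ← countermodel

Result: NO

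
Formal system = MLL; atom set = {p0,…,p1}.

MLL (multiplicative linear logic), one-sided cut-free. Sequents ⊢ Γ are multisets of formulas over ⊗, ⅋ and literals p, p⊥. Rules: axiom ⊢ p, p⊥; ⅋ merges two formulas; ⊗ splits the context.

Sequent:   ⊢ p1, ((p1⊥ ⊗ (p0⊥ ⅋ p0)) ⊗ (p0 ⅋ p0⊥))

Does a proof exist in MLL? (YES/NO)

Proof tree:
[⊗]  ⊢ p1, ((p1⊥ ⊗ (p0⊥ ⅋ p0)) ⊗ (p0 ⅋ p0⊥))
  [⊗]  ⊢ p1, (p1⊥ ⊗ (p0⊥ ⅋ p0))
    [Ax]  ⊢ p1, p1⊥
    [⅋]  ⊢ (p0⊥ ⅋ p0)
      [Ax]  ⊢ p0, p0⊥
  [⅋]  ⊢ (p0 ⅋ p0⊥)
    [Ax]  ⊢ p0, p0⊥

Result: YES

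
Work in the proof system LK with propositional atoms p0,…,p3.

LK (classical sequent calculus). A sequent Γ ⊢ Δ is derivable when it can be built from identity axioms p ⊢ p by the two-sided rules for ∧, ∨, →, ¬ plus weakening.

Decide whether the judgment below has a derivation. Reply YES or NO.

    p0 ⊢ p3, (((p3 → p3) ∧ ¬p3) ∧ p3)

Enumerate valuations to refute Γ ⊢ Δ:
  v=0000: Γ:[p0=F] Δ:[p3=F, (((p3 → p3) ∧ ¬p3) ∧ p3)=F] refutes=False
  v=0001: Γ:[p0=F] Δ:[p3=T, (((p3 → p3) ∧ ¬p3) ∧ p3)=F] refutes=False
  v=0010: Γ:[p0=F] Δ:[p3=F, (((p3 → p3) ∧ ¬p3) ∧ p3)=F] refutes=False
  v=0011: Γ:[p0=F] Δ:[p3=T, (((p3 → p3) ∧ ¬p3) ∧ p3)=F] refutes=False
  v=0100: Γ:[p0=F] Δ:[p3=F, (((p3 → p3) ∧ ¬p3) ∧ p3)=F] refutes=False
  v=0101: Γ:[p0=F] Δ:[p3=T, (((p3 → p3) ∧ ¬p3) ∧ p3)=F] refutes=False
  v=0110: Γ:[p0=F] Δ:[p3=F, (((p3 → p3) ∧ ¬p3) ∧ p3)=F] refutes=False
  v=0111: Γ:[p0=F] Δ:[p3=T, (((p3 → p3) ∧ ¬p3) ∧ p3)=F] refutes=False
  v=1000: Γ:[p0=T] Δ:[p3=F, (((p3 → p3) ∧ ¬p3) ∧ p3)=F] refutes=True  ← countermodel

Result: NO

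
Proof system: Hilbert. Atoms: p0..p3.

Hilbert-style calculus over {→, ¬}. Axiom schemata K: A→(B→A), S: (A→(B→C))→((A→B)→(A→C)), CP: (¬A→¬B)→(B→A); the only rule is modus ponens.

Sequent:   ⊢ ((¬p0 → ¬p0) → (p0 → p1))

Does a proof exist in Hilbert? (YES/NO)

Search for a countermodel by truth-table:
  v=0000: Γ:[] Δ:[((¬p0 → ¬p0) → (p0 → p1))=T] refutes=False
  v=0001: Γ:[] Δ:[((¬p0 → ¬p0) → (p0 → p1))=T] refutes=False
  v=0010: Γ:[] Δ:[((¬p0 → ¬p0) → (p0 → p1))=T] refutes=False
  v=0011: Γ:[] Δ:[((¬p0 → ¬p0) → (p0 → p1))=T] refutes=False
  v=0100: Γ:[] Δ:[((¬p0 → ¬p0) → (p0 → p1))=T] refutes=False
  v=0101: Γ:[] Δ:[((¬p0 → ¬p0) → (p0 → p1))=T] refutes=False
  v=0110: Γ:[] Δ:[((¬p0 → ¬p0) → (p0 → p1))=T] refutes=False
  v=0111: Γ:[] Δ:[((¬p0 → ¬p0) → (p0 → p1))=T] refutes=False
  v=1000: Γ:[] Δ:[((¬p0 → ¬p0) → (p0 → p1))=F] refutes=True  ← countermodel

Result: NO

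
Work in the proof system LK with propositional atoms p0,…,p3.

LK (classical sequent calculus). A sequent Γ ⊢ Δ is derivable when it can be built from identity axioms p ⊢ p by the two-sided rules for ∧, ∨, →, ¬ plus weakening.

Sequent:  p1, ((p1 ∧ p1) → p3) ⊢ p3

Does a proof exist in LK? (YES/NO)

Derivation (root first):
[→L] p1, ((p1 ∧ p1) → p3) ⊢ p3
  [∧R] p1 ⊢ (p1 ∧ p1)
    [Ax] p1 ⊢ p1
    [Ax] p1 ⊢ p1
  [Ax] p3 ⊢ p3

Result: YES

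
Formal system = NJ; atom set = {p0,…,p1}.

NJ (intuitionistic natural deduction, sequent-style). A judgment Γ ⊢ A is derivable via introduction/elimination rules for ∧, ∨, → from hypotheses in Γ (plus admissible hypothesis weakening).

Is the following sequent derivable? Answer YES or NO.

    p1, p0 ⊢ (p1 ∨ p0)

Derivation trace:
[∨I₁] p1, p0 ⊢ (p1 ∨ p0)
  [Wk] p1, p0 ⊢ p1
    [Ax] p1 ⊢ p1

Result: YES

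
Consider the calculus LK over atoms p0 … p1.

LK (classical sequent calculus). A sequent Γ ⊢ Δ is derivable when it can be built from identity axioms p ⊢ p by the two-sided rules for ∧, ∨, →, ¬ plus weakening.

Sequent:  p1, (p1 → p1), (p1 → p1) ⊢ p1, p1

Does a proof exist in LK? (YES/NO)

Derivation trace:
[WR] p1, (p1 → p1), (p1 → p1) ⊢ p1, p1
  [→L] p1, (p1 → p1), (p1 → p1) ⊢ p1
    [→L] p1, (p1 → p1) ⊢ p1
      [Ax] p1 ⊢ p1
      [Ax] p1 ⊢ p1
    [Ax] p1 ⊢ p1

Result: YES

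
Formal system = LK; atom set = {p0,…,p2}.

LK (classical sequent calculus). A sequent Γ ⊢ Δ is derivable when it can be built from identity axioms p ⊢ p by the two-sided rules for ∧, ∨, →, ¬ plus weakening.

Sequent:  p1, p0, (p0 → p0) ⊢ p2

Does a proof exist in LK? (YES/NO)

Enumerate valuations to refute Γ ⊢ Δ:
  v=000: Γ:[p1=F, p0=F, (p0 → p0)=T] Δ:[p2=F] refutes=False
  v=001: Γ:[p1=F, p0=F, (p0 → p0)=T] Δ:[p2=T] refutes=False
  v=010: Γ:[p1=T, p0=F, (p0 → p0)=T] Δ:[p2=F] refutes=False
  v=011: Γ:[p1=T, p0=F, (p0 → p0)=T] Δ:[p2=T] refutes=False
  v=100: Γ:[p1=F, p0=T, (p0 → p0)=T] Δ:[p2=F] refutes=False
  v=101: Γ:[p1=F, p0=T, (p0 → p0)=T] Δ:[p2=T] refutes=False
  v=110: Γ:[p1=T, p0=T, (p0 → p0)=T] Δ:[p2=F] refutes=True  ← countermodel

Result: NO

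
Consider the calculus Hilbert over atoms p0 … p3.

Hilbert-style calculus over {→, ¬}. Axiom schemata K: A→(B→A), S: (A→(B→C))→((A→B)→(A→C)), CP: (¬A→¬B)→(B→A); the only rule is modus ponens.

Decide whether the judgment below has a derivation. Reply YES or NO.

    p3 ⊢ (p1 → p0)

Truth-table refutation:
  v=0000: Γ:[p3=F] Δ:[(p1 → p0)=T] refutes=False
  v=0001: Γ:[p3=T] Δ:[(p1 → p0)=T] refutes=False
  v=0010: Γ:[p3=F] Δ:[(p1 → p0)=T] refutes=False
  v=0011: Γ:[p3=T] Δ:[(p1 → p0)=T] refutes=False
  v=0100: Γ:[p3=F] Δ:[(p1 → p0)=F] refutes=False
  v=0101: Γ:[p3=T] Δ:[(p1 → p0)=F] refutes=True  ← countermodel

Result: NO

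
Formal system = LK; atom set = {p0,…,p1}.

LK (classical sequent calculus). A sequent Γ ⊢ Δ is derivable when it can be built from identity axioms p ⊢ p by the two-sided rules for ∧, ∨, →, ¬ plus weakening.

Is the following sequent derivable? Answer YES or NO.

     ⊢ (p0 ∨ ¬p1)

Search for a countermodel by truth-table:
  v=00: Γ:[] Δ:[(p0 ∨ ¬p1)=T] refutes=False
  v=01: Γ:[] Δ:[(p0 ∨ ¬p1)=F] refutes=True  ← countermodel

Result: NO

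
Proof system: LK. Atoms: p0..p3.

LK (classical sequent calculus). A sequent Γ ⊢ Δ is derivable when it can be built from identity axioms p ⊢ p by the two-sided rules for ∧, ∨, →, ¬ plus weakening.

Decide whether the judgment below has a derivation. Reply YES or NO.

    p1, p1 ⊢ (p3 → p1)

Derivation trace:
[→R] p1, p1 ⊢ (p3 → p1)
  [WL] p1, p1, p3 ⊢ p1
    [WL] p1, p1 ⊢ p1
      [Ax] p1 ⊢ p1

Result: YES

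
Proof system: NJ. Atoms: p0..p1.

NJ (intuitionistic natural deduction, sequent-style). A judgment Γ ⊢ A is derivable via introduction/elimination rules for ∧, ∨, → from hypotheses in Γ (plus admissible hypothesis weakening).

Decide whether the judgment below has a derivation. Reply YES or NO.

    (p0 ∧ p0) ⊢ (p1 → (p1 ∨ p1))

Proof tree:
[→I] (p0 ∧ p0) ⊢ (p1 → (p1 ∨ p1))
  [∨I₁] p1, (p0 ∧ p0) ⊢ (p1 ∨ p1)
    [Wk] p1, (p0 ∧ p0) ⊢ p1
      [Ax] p1 ⊢ p1

Result: YES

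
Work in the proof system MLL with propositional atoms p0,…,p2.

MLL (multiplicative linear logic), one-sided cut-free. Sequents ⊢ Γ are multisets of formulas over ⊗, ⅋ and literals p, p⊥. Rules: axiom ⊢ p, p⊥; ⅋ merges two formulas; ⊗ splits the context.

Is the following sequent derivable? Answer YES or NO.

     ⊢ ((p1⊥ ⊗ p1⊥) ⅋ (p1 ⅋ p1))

Proof tree:
[⅋]  ⊢ ((p1⊥ ⊗ p1⊥) ⅋ (p1 ⅋ p1))
  [⅋]  ⊢ (p1⊥ ⊗ p1⊥), (p1 ⅋ p1)
    [⊗]  ⊢ p1, p1, (p1⊥ ⊗ p1⊥)
      [Ax]  ⊢ p1, p1⊥
      [Ax]  ⊢ p1, p1⊥

Result: YES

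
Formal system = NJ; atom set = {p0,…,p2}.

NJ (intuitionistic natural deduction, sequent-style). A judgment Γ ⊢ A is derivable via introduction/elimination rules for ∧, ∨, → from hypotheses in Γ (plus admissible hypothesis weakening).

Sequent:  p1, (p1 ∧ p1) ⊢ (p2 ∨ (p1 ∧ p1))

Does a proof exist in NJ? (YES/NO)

Derivation (root first):
[∨I₂] p1, (p1 ∧ p1) ⊢ (p2 ∨ (p1 ∧ p1))
  [∧I] p1, (p1 ∧ p1) ⊢ (p1 ∧ p1)
    [Wk] p1, (p1 ∧ p1) ⊢ p1
      [Ax] p1 ⊢ p1
    [Ax] p1 ⊢ p1

Result: YES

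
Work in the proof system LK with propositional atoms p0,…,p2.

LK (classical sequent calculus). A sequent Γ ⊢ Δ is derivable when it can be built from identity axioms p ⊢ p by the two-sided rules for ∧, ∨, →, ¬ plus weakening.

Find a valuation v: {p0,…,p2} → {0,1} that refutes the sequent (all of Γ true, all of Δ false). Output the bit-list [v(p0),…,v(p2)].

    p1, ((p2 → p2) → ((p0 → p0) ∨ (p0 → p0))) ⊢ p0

Truth-table refutation:
  v=000: Γ:[p1=F, ((p2 → p2) → ((p0 → p0) ∨ (p0 → p0)))=T] Δ:[p0=F] refutes=False
  v=001: Γ:[p1=F, ((p2 → p2) → ((p0 → p0) ∨ (p0 → p0)))=T] Δ:[p0=F] refutes=False
  v=010: Γ:[p1=T, ((p2 → p2) → ((p0 → p0) ∨ (p0 → p0)))=T] Δ:[p0=F] refutes=True  ← countermodel

Result: [0, 1, 0]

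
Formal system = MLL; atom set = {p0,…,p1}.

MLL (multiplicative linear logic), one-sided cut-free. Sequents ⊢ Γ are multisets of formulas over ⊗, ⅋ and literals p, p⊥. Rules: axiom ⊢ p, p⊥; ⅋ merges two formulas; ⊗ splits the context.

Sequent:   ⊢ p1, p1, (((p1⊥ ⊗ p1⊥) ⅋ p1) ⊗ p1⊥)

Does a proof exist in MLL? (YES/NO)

Derivation trace:
[⊗]  ⊢ p1, p1, (((p1⊥ ⊗ p1⊥) ⅋ p1) ⊗ p1⊥)
  [⅋]  ⊢ p1, ((p1⊥ ⊗ p1⊥) ⅋ p1)
    [⊗]  ⊢ p1, p1, (p1⊥ ⊗ p1⊥)
      [Ax]  ⊢ p1, p1⊥
      [Ax]  ⊢ p1, p1⊥
  [Ax]  ⊢ p1, p1⊥

Result: YES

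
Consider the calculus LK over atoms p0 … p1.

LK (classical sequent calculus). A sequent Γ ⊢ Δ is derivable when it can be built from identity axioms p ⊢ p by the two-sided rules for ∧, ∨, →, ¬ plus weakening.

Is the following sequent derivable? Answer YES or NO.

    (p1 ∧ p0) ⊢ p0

Proof tree:
[∧L] (p1 ∧ p0) ⊢ p0
  [WL] p0, p1 ⊢ p0
    [Ax] p0 ⊢ p0

Result: YES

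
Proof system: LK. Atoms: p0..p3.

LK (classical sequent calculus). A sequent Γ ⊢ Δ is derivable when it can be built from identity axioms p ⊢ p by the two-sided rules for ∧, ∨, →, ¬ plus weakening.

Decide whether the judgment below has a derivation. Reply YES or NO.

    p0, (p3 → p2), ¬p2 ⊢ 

Search for a countermodel by truth-table:
  v=0000: Γ:[p0=F, (p3 → p2)=T, ¬p2=T] Δ:[] refutes=False
  v=0001: Γ:[p0=F, (p3 → p2)=F, ¬p2=T] Δ:[] refutes=False
  v=0010: Γ:[p0=F, (p3 → p2)=T, ¬p2=F] Δ:[] refutes=False
  v=0011: Γ:[p0=F, (p3 → p2)=T, ¬p2=F] Δ:[] refutes=False
  v=0100: Γ:[p0=F, (p3 → p2)=T, ¬p2=T] Δ:[] refutes=False
  v=0101: Γ:[p0=F, (p3 → p2)=F, ¬p2=T] Δ:[] refutes=False
  v=0110: Γ:[p0=F, (p3 → p2)=T, ¬p2=F] Δ:[] refutes=False
  v=0111: Γ:[p0=F, (p3 → p2)=T, ¬p2=F] Δ:[] refutes=False
  v=1000: Γ:[p0=T, (p3 → p2)=T, ¬p2=T] Δ:[] refutes=True  ← countermodel

Result: NO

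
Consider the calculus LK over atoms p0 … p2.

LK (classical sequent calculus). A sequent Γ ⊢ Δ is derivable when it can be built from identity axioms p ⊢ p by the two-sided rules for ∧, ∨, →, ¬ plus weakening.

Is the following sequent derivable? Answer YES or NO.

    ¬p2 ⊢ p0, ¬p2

Derivation (root first):
[¬R] ¬p2 ⊢ p0, ¬p2
  [WR] p2, ¬p2 ⊢ p0
    [¬L] p2, ¬p2 ⊢ 
      [Ax] p2 ⊢ p2

Result: YES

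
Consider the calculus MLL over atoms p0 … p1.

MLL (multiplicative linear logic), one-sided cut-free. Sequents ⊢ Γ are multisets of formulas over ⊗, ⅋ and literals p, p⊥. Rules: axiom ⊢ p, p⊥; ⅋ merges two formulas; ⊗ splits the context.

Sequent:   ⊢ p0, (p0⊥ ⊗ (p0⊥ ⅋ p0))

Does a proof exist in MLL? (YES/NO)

Proof tree:
[⊗]  ⊢ p0, (p0⊥ ⊗ (p0⊥ ⅋ p0))
  [Ax]  ⊢ p0, p0⊥
  [⅋]  ⊢ (p0⊥ ⅋ p0)
    [Ax]  ⊢ p0, p0⊥

Result: YES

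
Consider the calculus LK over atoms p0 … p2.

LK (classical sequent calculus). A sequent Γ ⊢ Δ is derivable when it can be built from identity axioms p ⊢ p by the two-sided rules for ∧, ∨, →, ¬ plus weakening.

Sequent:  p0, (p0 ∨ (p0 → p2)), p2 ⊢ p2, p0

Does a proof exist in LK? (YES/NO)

Derivation (root first):
[WL] p0, (p0 ∨ (p0 → p2)), p2 ⊢ p2, p0
  [∨L] p0, (p0 ∨ (p0 → p2)) ⊢ p2, p0
    [Ax] p0 ⊢ p0
    [→L] p0, (p0 → p2) ⊢ p2
      [Ax] p0 ⊢ p0
      [Ax] p2 ⊢ p2

Result: YES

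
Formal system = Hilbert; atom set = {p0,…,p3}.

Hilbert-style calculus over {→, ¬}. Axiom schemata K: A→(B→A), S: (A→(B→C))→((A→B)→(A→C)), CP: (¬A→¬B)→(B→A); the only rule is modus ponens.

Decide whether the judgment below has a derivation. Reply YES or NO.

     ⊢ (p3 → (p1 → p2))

Truth-table refutation:
  v=0000: Γ:[] Δ:[(p3 → (p1 → p2))=T] refutes=False
  v=0001: Γ:[] Δ:[(p3 → (p1 → p2))=T] refutes=False
  v=0010: Γ:[] Δ:[(p3 → (p1 → p2))=T] refutes=False
  v=0011: Γ:[] Δ:[(p3 → (p1 → p2))=T] refutes=False
  v=0100: Γ:[] Δ:[(p3 → (p1 → p2))=T] refutes=False
  v=0101: Γ:[] Δ:[(p3 → (p1 → p2))=F] refutes=True  ← countermodel

Result: NO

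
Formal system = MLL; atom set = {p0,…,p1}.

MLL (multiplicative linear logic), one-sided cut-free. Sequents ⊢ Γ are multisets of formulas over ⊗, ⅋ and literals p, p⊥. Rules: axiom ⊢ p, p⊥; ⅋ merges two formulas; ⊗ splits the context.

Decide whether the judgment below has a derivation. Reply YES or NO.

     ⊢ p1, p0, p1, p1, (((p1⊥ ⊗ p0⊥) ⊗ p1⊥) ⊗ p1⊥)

Derivation trace:
[⊗]  ⊢ p1, p0, p1, p1, (((p1⊥ ⊗ p0⊥) ⊗ p1⊥) ⊗ p1⊥)
  [⊗]  ⊢ p1, p0, p1, ((p1⊥ ⊗ p0⊥) ⊗ p1⊥)
    [⊗]  ⊢ p1, p0, (p1⊥ ⊗ p0⊥)
      [Ax]  ⊢ p1, p1⊥
      [Ax]  ⊢ p0, p0⊥
    [Ax]  ⊢ p1, p1⊥
  [Ax]  ⊢ p1, p1⊥

Result: YES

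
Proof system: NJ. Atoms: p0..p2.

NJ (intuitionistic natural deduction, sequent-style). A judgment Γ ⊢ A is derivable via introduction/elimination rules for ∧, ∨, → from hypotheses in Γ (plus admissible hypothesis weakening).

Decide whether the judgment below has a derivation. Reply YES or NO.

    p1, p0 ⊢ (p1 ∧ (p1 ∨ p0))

Derivation trace:
[∧I] p1, p0 ⊢ (p1 ∧ (p1 ∨ p0))
  [Wk] p1, p0 ⊢ p1
    [Ax] p1 ⊢ p1
  [∨I₁] p1 ⊢ (p1 ∨ p0)
    [Ax] p1 ⊢ p1

Result: YES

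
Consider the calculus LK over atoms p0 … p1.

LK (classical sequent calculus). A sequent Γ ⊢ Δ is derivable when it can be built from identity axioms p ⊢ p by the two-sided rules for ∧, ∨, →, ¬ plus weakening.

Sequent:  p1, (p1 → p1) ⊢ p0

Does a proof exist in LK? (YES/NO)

Search for a countermodel by truth-table:
  v=00: Γ:[p1=F, (p1 → p1)=T] Δ:[p0=F] refutes=False
  v=01: Γ:[p1=T, (p1 → p1)=T] Δ:[p0=F] refutes=True  ← countermodel

Result: NO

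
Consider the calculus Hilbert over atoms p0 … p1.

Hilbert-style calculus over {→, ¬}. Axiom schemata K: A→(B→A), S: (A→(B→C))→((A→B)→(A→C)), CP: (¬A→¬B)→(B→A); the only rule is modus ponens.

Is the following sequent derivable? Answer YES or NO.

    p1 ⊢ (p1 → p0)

Search for a countermodel by truth-table:
  v=00: Γ:[p1=F] Δ:[(p1 → p0)=T] refutes=False
  v=01: Γ:[p1=T] Δ:[(p1 → p0)=F] refutes=True  ← countermodel

Result: NO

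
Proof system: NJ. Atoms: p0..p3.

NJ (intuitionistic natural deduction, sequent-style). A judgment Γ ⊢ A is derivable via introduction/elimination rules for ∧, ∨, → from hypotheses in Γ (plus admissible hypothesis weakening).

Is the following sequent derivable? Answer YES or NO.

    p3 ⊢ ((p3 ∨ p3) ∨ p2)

Derivation (root first):
[∨I₁] p3 ⊢ ((p3 ∨ p3) ∨ p2)
  [∨I₁] p3 ⊢ (p3 ∨ p3)
    [Ax] p3 ⊢ p3

Result: YES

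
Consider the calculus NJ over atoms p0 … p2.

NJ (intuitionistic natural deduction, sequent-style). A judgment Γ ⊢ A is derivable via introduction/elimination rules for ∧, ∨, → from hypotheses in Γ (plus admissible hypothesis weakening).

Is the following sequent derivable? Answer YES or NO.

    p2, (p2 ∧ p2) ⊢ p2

Derivation trace:
[→E] p2, (p2 ∧ p2) ⊢ p2
  [Wk] (p2 ∧ p2) ⊢ (p2 → p2)
    [→I]  ⊢ (p2 → p2)
      [Ax] p2 ⊢ p2
  [Ax] p2 ⊢ p2

Result: YES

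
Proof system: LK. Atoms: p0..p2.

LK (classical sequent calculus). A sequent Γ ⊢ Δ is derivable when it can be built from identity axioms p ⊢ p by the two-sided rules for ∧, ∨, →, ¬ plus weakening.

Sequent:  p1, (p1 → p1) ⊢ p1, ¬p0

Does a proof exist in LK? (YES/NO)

Proof tree:
[→L] p1, (p1 → p1) ⊢ p1, ¬p0
  [Ax] p1 ⊢ p1
  [¬R] p1 ⊢ p1, ¬p0
    [WL] p1, p0 ⊢ p1
      [Ax] p1 ⊢ p1

Result: YES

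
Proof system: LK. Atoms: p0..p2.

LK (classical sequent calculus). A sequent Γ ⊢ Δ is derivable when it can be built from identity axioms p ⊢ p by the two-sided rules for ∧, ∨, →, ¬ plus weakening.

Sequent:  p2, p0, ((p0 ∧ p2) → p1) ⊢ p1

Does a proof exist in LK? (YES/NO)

Proof tree:
[→L] p2, p0, ((p0 ∧ p2) → p1) ⊢ p1
  [∧R] p2, p0 ⊢ (p0 ∧ p2)
    [Ax] p0 ⊢ p0
    [Ax] p2 ⊢ p2
  [Ax] p1 ⊢ p1

Result: YES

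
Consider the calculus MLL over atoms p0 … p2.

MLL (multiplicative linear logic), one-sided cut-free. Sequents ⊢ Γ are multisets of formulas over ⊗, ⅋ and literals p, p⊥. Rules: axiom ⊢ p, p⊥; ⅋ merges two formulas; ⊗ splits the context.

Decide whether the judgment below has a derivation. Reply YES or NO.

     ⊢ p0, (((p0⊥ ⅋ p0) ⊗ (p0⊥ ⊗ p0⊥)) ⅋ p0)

Proof tree:
[⅋]  ⊢ p0, (((p0⊥ ⅋ p0) ⊗ (p0⊥ ⊗ p0⊥)) ⅋ p0)
  [⊗]  ⊢ p0, p0, ((p0⊥ ⅋ p0) ⊗ (p0⊥ ⊗ p0⊥))
    [⅋]  ⊢ (p0⊥ ⅋ p0)
      [Ax]  ⊢ p0, p0⊥
    [⊗]  ⊢ p0, p0, (p0⊥ ⊗ p0⊥)
      [Ax]  ⊢ p0, p0⊥
      [Ax]  ⊢ p0, p0⊥

Result: YES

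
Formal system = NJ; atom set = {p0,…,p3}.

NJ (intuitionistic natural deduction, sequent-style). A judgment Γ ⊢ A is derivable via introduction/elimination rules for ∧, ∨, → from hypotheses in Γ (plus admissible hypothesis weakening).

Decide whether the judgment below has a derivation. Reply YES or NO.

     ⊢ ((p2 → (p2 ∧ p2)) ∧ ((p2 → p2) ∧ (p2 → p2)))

Derivation (root first):
[∧I]  ⊢ ((p2 → (p2 ∧ p2)) ∧ ((p2 → p2) ∧ (p2 → p2)))
  [→I]  ⊢ (p2 → (p2 ∧ p2))
    [∧I] p2 ⊢ (p2 ∧ p2)
      [Ax] p2 ⊢ p2
      [Ax] p2 ⊢ p2
  [∧I]  ⊢ ((p2 → p2) ∧ (p2 → p2))
    [→I]  ⊢ (p2 → p2)
      [Ax] p2 ⊢ p2
    [→I]  ⊢ (p2 → p2)
      [Ax] p2 ⊢ p2

Result: YES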